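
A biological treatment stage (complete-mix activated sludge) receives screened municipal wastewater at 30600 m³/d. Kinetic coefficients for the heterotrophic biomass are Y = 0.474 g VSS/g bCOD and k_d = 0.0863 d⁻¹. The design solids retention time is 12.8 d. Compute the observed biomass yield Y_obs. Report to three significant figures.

The observed yield is Y_obs = Y/(1 + k_d·θ_c) = 0.474 / (1 + 0.0863 × 12.8) = 0.474 / 2.105 = 0.2252 g VSS per g bCOD removed.

Y_obs ≈ 0.225 g VSS/g bCOD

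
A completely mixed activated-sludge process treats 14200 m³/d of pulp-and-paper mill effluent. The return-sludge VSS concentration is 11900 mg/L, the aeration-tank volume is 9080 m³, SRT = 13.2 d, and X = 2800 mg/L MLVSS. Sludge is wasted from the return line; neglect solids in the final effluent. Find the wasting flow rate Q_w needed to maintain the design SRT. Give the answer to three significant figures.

Q_w = (V·X)/(θ_c X_r) = 9080 × 2800 / (13.2 × 11900) = 161.9 m³/d.

Q_w ≈ 162 m³/d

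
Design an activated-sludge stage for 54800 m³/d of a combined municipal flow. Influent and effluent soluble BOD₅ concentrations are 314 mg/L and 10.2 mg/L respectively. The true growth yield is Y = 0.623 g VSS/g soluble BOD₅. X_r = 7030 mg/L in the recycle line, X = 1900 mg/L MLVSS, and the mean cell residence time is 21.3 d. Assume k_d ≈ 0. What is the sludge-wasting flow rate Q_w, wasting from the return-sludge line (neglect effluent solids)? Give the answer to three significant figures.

Biomass mass balance (decay neglected): V·X = Y·Q·(S₀ − S)·θ_c, so V = 0.623 × 54800 × (314 − 10.2) × 21.3 / 1900 = 116274 m³.
θ_c = V·X/(Q_w·X_r) when wasting from the recycle, so Q_w = V·X/(θ_c·X_r) = 116274 × 1900 / (21.3 × 7030) = 1475 m³/d.

Q_w ≈ 1480 m³/d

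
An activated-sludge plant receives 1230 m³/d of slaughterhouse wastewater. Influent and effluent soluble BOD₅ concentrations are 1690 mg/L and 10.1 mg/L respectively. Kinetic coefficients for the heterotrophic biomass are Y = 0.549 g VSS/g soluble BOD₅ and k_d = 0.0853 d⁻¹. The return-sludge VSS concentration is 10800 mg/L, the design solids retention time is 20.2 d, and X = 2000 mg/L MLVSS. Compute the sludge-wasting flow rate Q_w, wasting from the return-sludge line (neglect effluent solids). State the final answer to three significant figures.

Rearranging the biomass balance for a CMAS with decay, V = Y·Q·ΔS·θ_c / [X·(1+k_d θ_c)] = 0.549 × 1230 × (1690 − 10.1) × 20.2 / [2000 × (1 + 0.0853 × 20.2)] = 2.29×10^7 / 5446 = 4208 m³.
Q_w = (V·X)/(θ_c X_r) = 4208 × 2000 / (20.2 × 10800) = 38.57 m³/d.

Q_w ≈ 38.6 m³/d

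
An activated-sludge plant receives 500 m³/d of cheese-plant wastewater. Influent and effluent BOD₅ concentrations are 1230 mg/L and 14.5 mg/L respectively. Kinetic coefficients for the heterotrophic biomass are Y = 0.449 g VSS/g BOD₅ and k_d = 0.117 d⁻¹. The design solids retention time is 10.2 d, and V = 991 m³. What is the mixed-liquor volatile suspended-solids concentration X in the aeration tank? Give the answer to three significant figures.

X = Y·Q·ΔS·θ_c / [V·(1 + k_d θ_c)] = 0.449 × 500 × (1230 − 14.5) × 10.2 / [991 × (1 + 0.117 × 10.2)] = 1281 mg/L.

X ≈ 1280 mg/L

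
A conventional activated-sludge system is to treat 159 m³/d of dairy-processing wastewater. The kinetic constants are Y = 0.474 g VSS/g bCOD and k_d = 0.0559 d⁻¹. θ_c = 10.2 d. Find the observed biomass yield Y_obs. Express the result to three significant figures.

Y_obs = Y / (1 + k_d θ_c) = 0.474 / (1 + 0.0559 × 10.2) = 0.474 / 1.570 = 0.3019.

Y_obs ≈ 0.302 g VSS/g bCOD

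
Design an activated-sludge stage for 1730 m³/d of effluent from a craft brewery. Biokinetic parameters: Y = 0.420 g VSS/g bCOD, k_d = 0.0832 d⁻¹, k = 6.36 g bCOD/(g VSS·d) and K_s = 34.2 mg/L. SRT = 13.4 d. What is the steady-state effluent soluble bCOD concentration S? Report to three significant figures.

For a completely mixed reactor with recycle the Lawrence–McCarty relation gives S = K_s·(1 + k_d·θ_c) / [θ_c·(Y·k − k_d) − 1] = 34.2 × (1 + 0.0832 × 13.4) / [13.4 × (0.420 × 6.36 − 0.0832) − 1] = 72.33 / 33.68 = 2.148 mg/L.

S ≈ 2.15 mg/L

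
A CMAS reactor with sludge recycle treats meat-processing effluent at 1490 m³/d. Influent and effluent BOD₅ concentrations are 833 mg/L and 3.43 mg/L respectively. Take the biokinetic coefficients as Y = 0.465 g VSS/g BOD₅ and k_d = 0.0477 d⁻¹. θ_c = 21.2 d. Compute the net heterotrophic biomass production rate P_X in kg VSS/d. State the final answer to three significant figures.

Observed yield with endogenous decay: Y_obs = Y / (1 + k_d·θ_c) = 0.465 / (1 + 0.0477 × 21.2) = 0.465 / 2.011 = 0.2312 g VSS/g BOD₅.
Substrate removed = Q·(S₀ − S) = 1490 m³/d × (833 − 3.43) g/m³ = 1.24×10^6 g/d = 1236 kg/d.
P_X = Y_obs · Q(S₀ − S) = 0.2312 × 1236 = 285.8 kg VSS/d.

P_X ≈ 286 kg VSS/d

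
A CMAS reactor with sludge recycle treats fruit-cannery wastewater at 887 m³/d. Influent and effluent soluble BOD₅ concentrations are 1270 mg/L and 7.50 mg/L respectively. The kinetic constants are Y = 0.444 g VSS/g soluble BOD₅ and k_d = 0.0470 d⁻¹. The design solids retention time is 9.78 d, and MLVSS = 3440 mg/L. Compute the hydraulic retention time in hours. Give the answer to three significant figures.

From the SRT design equation V = Y Q (S₀−S) θ_c / [X (1 + k_d θ_c)] = 0.444 × 887 × (1270 − 7.50) × 9.78 / [3440 × (1 + 0.0470 × 9.78)] = 4.86×10^6 / 5021 = 968.4 m³.
τ = V/Q = 968.4/887 = 1.092 d, or 26.20 h.

τ ≈ 26.2 h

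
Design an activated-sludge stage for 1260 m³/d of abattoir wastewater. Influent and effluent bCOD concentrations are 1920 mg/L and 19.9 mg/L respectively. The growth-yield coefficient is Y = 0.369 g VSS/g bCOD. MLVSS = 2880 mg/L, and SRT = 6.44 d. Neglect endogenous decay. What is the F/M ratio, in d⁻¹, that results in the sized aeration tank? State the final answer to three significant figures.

F/M ≈ 0.425 d⁻¹

Biomass mass balance (decay neglected): V·X = Y·Q·(S₀ − S)·θ_c, so V = 0.369 × 1260 × (1920 − 19.9) × 6.44 / 2880 = 1975 m³.
F/M = applied load / biomass = Q·S₀/(V·X) = 1260 × 1920 / (1975 × 2880) = 0.4252 d⁻¹.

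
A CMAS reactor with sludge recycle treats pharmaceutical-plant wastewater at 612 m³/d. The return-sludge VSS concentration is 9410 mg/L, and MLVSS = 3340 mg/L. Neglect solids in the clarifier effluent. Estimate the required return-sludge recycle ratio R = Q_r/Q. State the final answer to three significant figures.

Solids balance on the clarifier gives (1+R)X = R·X_r, so R = X/(X_r − X) = 3340 / (9410 − 3340) = 0.5502.

R ≈ 0.550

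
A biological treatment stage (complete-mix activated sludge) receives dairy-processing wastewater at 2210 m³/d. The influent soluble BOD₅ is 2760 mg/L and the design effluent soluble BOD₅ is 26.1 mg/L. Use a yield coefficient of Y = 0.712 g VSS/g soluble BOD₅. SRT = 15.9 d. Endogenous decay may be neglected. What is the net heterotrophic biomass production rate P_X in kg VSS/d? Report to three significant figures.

With endogenous decay neglected, the observed yield equals the true yield: Y_obs = Y = 0.712 g VSS/g soluble BOD₅.
ΔS = 2760 − 26.1 = 2734 mg/L, so the substrate removal rate is 2210 × 2734/1000 = 6042 kg soluble BOD₅/d.
P_X = Y_obs · Q(S₀ − S) = 0.7120 × 6042 = 4302 kg VSS/d.

P_X ≈ 4300 kg VSS/d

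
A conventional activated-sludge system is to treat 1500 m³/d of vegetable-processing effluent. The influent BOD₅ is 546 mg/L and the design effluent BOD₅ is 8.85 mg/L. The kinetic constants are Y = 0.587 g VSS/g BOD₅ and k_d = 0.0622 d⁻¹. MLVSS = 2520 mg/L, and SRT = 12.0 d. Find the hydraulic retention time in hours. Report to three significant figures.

Steady-state biomass mass balance: V·X·(1 + k_d·θ_c) = Y·Q·(S₀ − S)·θ_c, so V = 0.587 × 1500 × (546 − 8.85) × 12.0 / [2520 × (1 + 0.0622 × 12.0)] = 5.68×10^6 / 4401 = 1290 m³.
HRT = V/Q = 1290 m³ / 1500 m³·d⁻¹ = 0.8597 d × 24 = 20.63 h.

τ ≈ 20.6 h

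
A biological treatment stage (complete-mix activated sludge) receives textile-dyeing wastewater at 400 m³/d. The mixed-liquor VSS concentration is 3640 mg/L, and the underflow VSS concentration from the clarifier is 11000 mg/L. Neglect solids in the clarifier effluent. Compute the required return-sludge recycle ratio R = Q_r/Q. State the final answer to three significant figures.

Mass balance around the secondary clarifier (neglecting effluent solids): R = X / (X_r − X) = 3640 / (11000 − 3640) = 0.4946.

R ≈ 0.495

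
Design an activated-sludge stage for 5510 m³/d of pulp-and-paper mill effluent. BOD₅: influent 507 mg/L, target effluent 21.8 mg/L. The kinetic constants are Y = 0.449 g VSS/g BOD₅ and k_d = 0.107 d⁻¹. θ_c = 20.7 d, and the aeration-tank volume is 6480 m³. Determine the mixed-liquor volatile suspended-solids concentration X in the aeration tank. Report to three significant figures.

X ≈ 1190 mg/L

From V·X·(1 + k_d·θ_c) = Y·Q·(S₀ − S)·θ_c: X = 0.449 × 5510 × (507 − 21.8) × 20.7 / [6480 × (1 + 0.107 × 20.7)] = 1193 mg/L.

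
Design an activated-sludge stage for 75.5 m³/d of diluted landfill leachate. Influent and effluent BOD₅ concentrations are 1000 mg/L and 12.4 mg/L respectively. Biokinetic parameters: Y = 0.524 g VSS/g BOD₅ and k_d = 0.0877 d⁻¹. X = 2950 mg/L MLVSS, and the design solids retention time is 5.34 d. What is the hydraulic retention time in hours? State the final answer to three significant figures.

τ ≈ 15.3 h

Rearranging the biomass balance for a CMAS with decay, V = Y·Q·ΔS·θ_c / [X·(1+k_d θ_c)] = 0.524 × 75.5 × (1000 − 12.4) × 5.34 / [2950 × (1 + 0.0877 × 5.34)] = 2.09×10^5 / 4332 = 48.17 m³.
τ = V/Q = 48.17/75.5 = 0.6380 d, or 15.31 h.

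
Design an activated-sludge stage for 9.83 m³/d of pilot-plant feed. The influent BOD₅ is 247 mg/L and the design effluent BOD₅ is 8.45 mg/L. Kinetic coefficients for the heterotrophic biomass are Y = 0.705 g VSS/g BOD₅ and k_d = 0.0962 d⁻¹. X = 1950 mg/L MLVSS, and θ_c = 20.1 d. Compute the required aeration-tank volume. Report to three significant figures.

Rearranging the biomass balance for a CMAS with decay, V = Y·Q·ΔS·θ_c / [X·(1+k_d θ_c)] = 0.705 × 9.83 × (247 − 8.45) × 20.1 / [1950 × (1 + 0.0962 × 20.1)] = 3.32×10^4 / 5721 = 5.809 m³.

V ≈ 5.81 m³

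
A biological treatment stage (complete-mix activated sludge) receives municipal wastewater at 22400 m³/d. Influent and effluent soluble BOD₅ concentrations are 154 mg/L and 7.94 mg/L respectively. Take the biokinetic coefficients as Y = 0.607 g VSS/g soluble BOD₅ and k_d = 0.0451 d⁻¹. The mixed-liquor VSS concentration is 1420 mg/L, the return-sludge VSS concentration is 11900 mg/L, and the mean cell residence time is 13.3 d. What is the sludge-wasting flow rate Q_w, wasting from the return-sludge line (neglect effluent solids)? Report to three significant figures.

Q_w ≈ 104 m³/d

From the SRT design equation V = Y Q (S₀−S) θ_c / [X (1 + k_d θ_c)] = 0.607 × 22400 × (154 − 7.94) × 13.3 / [1420 × (1 + 0.0451 × 13.3)] = 2.64×10^7 / 2272 = 11627 m³.
Q_w = (V·X)/(θ_c X_r) = 11627 × 1420 / (13.3 × 11900) = 104.3 m³/d.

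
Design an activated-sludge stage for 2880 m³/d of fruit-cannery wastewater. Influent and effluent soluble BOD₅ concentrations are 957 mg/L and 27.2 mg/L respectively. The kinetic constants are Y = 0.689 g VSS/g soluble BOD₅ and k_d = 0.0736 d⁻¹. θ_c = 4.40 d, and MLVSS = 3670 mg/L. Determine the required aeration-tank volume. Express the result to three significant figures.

Steady-state biomass mass balance: V·X·(1 + k_d·θ_c) = Y·Q·(S₀ − S)·θ_c, so V = 0.689 × 2880 × (957 − 27.2) × 4.40 / [3670 × (1 + 0.0736 × 4.40)] = 8.12×10^6 / 4858 = 1671 m³.

V ≈ 1670 m³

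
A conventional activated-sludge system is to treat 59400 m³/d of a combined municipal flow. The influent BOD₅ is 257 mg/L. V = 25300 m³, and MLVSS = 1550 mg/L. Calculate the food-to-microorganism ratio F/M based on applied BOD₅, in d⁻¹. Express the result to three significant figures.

F/M ≈ 0.389 d⁻¹

F/M = applied load / biomass = Q·S₀/(V·X) = 59400 × 257 / (25300 × 1550) = 0.3893 d⁻¹.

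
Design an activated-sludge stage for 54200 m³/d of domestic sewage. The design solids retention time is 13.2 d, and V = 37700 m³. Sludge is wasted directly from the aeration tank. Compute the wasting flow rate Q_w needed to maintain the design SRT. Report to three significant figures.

Q_w ≈ 2860 m³/d

With mixed-liquor wasting, θ_c = V/Q_w, so Q_w = V/θ_c = 37700/13.2 = 2856 m³/d.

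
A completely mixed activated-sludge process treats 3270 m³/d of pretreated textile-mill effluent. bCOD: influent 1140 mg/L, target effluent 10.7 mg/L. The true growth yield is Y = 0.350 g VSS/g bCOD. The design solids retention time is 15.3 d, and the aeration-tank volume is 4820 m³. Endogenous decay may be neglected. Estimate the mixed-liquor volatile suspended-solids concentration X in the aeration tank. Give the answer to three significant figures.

Without decay, X = Y Q (S₀−S) θ_c / V = 0.350 × 3270 × (1140 − 10.7) × 15.3 / 4820 = 4103 mg/L.

X ≈ 4100 mg/L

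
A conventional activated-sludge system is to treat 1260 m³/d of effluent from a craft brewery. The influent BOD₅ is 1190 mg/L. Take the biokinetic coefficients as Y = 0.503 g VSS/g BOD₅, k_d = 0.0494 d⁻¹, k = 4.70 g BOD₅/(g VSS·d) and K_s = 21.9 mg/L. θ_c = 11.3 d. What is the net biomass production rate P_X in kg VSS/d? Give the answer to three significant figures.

P_X ≈ 483 kg VSS/d

For a completely mixed reactor with recycle the Lawrence–McCarty relation gives S = K_s·(1 + k_d·θ_c) / [θ_c·(Y·k − k_d) − 1] = 21.9 × (1 + 0.0494 × 11.3) / [11.3 × (0.503 × 4.70 − 0.0494) − 1] = 34.13 / 25.16 = 1.357 mg/L.
Observed yield with endogenous decay: Y_obs = Y / (1 + k_d·θ_c) = 0.503 / (1 + 0.0494 × 11.3) = 0.503 / 1.558 = 0.3228 g VSS/g BOD₅.
Q·(S₀ − S) = 1260 × (1190 − 1.36) × 10⁻³ = 1498 kg/d removed.
Biomass produced: P_X = Y_obs·Q·ΔS = 0.3228 × 1498 ≈ 483.5 kg VSS/d.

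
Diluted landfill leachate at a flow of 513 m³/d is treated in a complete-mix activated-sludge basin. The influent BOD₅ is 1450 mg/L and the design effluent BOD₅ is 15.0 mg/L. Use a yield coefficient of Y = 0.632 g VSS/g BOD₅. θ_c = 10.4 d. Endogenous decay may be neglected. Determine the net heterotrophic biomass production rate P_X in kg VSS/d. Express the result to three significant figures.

P_X ≈ 465 kg VSS/d

With endogenous decay neglected, the observed yield equals the true yield: Y_obs = Y = 0.632 g VSS/g BOD₅.
Substrate removed = Q·(S₀ − S) = 513 m³/d × (1450 − 15.0) g/m³ = 7.36×10^5 g/d = 736.2 kg/d.
Net biomass production P_X = Y_obs × Q·(S₀ − S) = 0.6320 × 736.2 = 465.2 kg VSS/d.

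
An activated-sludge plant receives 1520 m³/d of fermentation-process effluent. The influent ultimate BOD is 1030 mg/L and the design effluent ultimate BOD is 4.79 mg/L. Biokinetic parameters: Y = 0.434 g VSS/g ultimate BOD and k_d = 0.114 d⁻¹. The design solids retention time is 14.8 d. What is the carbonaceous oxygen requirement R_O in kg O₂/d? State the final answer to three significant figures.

R_O ≈ 1200 kg O₂/d

Y_obs = Y / (1 + k_d θ_c) = 0.434 / (1 + 0.114 × 14.8) = 0.434 / 2.687 = 0.1615.
Q·(S₀ − S) = 1520 × (1030 − 4.79) × 10⁻³ = 1558 kg/d removed.
P_X = Y_obs·Q·(S₀ − S) = 0.1615 × 1558 = 251.7 kg VSS/d.
R_O = Q·(S₀ − S) − 1.42·P_X = 1558 − 1.42 × 251.7 = 1201 kg O₂/d.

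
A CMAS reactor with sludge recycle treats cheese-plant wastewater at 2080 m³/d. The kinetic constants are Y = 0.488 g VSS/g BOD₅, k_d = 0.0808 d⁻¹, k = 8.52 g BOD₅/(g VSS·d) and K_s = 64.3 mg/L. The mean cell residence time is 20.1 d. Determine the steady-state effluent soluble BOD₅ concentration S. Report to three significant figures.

S ≈ 2.08 mg/L

For a completely mixed reactor with recycle the Lawrence–McCarty relation gives S = K_s·(1 + k_d·θ_c) / [θ_c·(Y·k − k_d) − 1] = 64.3 × (1 + 0.0808 × 20.1) / [20.1 × (0.488 × 8.52 − 0.0808) − 1] = 168.7 / 80.95 = 2.084 mg/L.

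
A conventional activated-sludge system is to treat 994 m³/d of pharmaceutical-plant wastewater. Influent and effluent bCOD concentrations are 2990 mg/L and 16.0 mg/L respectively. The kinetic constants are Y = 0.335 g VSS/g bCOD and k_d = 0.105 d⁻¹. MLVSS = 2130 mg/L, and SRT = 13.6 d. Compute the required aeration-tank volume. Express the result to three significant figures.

Steady-state biomass mass balance: V·X·(1 + k_d·θ_c) = Y·Q·(S₀ − S)·θ_c, so V = 0.335 × 994 × (2990 − 16.0) × 13.6 / [2130 × (1 + 0.105 × 13.6)] = 1.35×10^7 / 5172 = 2604 m³.

V ≈ 2600 m³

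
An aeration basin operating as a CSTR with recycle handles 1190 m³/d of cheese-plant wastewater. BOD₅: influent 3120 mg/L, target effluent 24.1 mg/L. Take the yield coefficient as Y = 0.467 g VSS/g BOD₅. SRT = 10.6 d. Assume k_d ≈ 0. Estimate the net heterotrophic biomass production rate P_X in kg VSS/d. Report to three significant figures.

Since k_d ≈ 0, Y_obs = Y = 0.467 g VSS/g BOD₅.
Q·(S₀ − S) = 1190 × (3120 − 24.1) × 10⁻³ = 3684 kg/d removed.
Biomass produced: P_X = Y_obs·Q·ΔS = 0.4670 × 3684 ≈ 1720 kg VSS/d.

P_X ≈ 1720 kg VSS/d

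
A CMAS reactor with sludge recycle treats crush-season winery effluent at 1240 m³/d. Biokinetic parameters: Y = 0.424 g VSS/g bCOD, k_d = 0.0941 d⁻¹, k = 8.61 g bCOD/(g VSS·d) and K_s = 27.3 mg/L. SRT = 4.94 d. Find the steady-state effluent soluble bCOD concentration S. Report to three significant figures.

For a completely mixed reactor with recycle the Lawrence–McCarty relation gives S = K_s·(1 + k_d·θ_c) / [θ_c·(Y·k − k_d) − 1] = 27.3 × (1 + 0.0941 × 4.94) / [4.94 × (0.424 × 8.61 − 0.0941) − 1] = 39.99 / 16.57 = 2.414 mg/L.

S ≈ 2.41 mg/L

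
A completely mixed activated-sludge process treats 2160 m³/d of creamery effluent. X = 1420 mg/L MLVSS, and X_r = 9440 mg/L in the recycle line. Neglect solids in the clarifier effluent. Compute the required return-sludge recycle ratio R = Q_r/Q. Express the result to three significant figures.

Solids balance on the clarifier gives (1+R)X = R·X_r, so R = X/(X_r − X) = 1420 / (9440 − 1420) = 0.1771.

R ≈ 0.177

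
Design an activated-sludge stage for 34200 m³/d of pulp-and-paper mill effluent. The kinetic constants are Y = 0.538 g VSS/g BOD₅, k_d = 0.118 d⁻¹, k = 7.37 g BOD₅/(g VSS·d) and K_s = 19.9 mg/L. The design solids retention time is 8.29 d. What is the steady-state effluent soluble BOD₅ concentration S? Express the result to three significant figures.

S ≈ 1.27 mg/L

For a completely mixed reactor with recycle the Lawrence–McCarty relation gives S = K_s·(1 + k_d·θ_c) / [θ_c·(Y·k − k_d) − 1] = 19.9 × (1 + 0.118 × 8.29) / [8.29 × (0.538 × 7.37 − 0.118) − 1] = 39.37 / 30.89 = 1.274 mg/L.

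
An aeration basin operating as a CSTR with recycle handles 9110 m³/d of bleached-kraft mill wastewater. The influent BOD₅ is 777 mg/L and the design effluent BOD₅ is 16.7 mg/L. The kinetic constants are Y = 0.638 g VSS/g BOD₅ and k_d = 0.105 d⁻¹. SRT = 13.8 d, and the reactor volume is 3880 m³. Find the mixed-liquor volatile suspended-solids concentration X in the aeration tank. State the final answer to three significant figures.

From V·X·(1 + k_d·θ_c) = Y·Q·(S₀ − S)·θ_c: X = 0.638 × 9110 × (777 − 16.7) × 13.8 / [3880 × (1 + 0.105 × 13.8)] = 6418 mg/L.

X ≈ 6420 mg/L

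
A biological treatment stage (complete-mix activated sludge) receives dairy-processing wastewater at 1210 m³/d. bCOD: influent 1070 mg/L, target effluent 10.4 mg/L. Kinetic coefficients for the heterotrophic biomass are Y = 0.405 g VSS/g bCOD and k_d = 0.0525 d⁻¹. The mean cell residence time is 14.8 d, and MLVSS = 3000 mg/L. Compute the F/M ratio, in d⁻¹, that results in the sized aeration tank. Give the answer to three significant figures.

F/M ≈ 0.299 d⁻¹

From the SRT design equation V = Y Q (S₀−S) θ_c / [X (1 + k_d θ_c)] = 0.405 × 1210 × (1070 − 10.4) × 14.8 / [3000 × (1 + 0.0525 × 14.8)] = 7.69×10^6 / 5331 = 1442 m³.
Food-to-microorganism ratio F/M = Q S₀ / (V X) = 1210 × 1070 / (1442 × 3000) = 0.2994 d⁻¹.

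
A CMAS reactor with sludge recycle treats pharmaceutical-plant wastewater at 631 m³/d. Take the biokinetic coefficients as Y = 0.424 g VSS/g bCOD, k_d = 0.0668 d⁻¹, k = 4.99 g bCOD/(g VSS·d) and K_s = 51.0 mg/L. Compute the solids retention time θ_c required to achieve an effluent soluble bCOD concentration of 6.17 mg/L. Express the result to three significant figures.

From 1/θ_c = Y·k·S/(K_s + S) − k_d: Y·k·S/(K_s+S) = 0.424 × 4.99 × 6.17 / (51.0 + 6.17) = 0.2283 d⁻¹.
θ_c = 1/(μ − k_d) = 1/(0.2283 − 0.0668) = 1/0.1615 = 6.190 d.

θ_c ≈ 6.19 d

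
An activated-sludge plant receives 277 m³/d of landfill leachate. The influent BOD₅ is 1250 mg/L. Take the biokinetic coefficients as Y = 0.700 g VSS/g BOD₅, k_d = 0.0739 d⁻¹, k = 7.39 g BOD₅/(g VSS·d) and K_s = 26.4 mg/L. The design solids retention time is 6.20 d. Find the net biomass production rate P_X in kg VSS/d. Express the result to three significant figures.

For a completely mixed reactor with recycle the Lawrence–McCarty relation gives S = K_s·(1 + k_d·θ_c) / [θ_c·(Y·k − k_d) − 1] = 26.4 × (1 + 0.0739 × 6.20) / [6.20 × (0.700 × 7.39 − 0.0739) − 1] = 38.50 / 30.61 = 1.257 mg/L.
Y_obs = Y / (1 + k_d θ_c) = 0.700 / (1 + 0.0739 × 6.20) = 0.700 / 1.458 = 0.4801.
Substrate removed = Q·(S₀ − S) = 277 m³/d × (1250 − 1.26) g/m³ = 3.46×10^5 g/d = 345.9 kg/d.
Biomass produced: P_X = Y_obs·Q·ΔS = 0.4801 × 345.9 ≈ 166.0 kg VSS/d.

P_X ≈ 166 kg VSS/d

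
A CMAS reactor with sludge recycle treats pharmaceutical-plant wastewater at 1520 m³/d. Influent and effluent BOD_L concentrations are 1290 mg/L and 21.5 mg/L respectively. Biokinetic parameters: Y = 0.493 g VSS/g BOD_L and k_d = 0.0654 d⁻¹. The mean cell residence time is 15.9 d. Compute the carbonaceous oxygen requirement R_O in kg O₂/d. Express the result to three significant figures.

Observed yield with endogenous decay: Y_obs = Y / (1 + k_d·θ_c) = 0.493 / (1 + 0.0654 × 15.9) = 0.493 / 2.040 = 0.2417 g VSS/g BOD_L.
Mass of BOD_L removed per day: Q(S₀ − S) = 1520 × 1268 g/m³ = 1928 kg/d.
Biomass synthesised: P_X = Y_obs × 1928 = 466.0 kg VSS/d.
R_O = Q·ΔS − 1.42 P_X = 1928 − 661.7 = 1266 kg O₂/d.

R_O ≈ 1270 kg O₂/d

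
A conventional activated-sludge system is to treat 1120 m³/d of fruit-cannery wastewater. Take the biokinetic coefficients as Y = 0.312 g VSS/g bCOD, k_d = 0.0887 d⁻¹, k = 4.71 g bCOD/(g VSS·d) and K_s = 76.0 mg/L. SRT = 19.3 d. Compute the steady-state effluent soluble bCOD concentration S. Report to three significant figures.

For a completely mixed reactor with recycle the Lawrence–McCarty relation gives S = K_s·(1 + k_d·θ_c) / [θ_c·(Y·k − k_d) − 1] = 76.0 × (1 + 0.0887 × 19.3) / [19.3 × (0.312 × 4.71 − 0.0887) − 1] = 206.1 / 25.65 = 8.035 mg/L.

S ≈ 8.04 mg/L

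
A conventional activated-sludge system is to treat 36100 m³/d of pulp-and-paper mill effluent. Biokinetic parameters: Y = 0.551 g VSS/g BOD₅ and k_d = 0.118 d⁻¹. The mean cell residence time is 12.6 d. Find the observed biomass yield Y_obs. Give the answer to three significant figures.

Y_obs ≈ 0.222 g VSS/g BOD₅

Correct the yield for decay: Y_obs = Y/(1 + k_d θ_c) = 0.551 / (1 + 0.118 × 12.6) = 0.551 / 2.487 = 0.2216.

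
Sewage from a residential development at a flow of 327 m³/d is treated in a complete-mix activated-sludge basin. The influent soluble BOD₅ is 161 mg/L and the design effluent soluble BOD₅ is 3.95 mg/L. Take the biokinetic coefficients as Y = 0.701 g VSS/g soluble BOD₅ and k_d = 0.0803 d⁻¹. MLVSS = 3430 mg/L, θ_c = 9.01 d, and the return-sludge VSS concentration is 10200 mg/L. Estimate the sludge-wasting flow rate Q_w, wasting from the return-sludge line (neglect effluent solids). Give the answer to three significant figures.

From the SRT design equation V = Y Q (S₀−S) θ_c / [X (1 + k_d θ_c)] = 0.701 × 327 × (161 − 3.95) × 9.01 / [3430 × (1 + 0.0803 × 9.01)] = 3.24×10^5 / 5912 = 54.87 m³.
θ_c = V·X/(Q_w·X_r) when wasting from the recycle, so Q_w = V·X/(θ_c·X_r) = 54.87 × 3430 / (9.01 × 10200) = 2.048 m³/d.

Q_w ≈ 2.05 m³/d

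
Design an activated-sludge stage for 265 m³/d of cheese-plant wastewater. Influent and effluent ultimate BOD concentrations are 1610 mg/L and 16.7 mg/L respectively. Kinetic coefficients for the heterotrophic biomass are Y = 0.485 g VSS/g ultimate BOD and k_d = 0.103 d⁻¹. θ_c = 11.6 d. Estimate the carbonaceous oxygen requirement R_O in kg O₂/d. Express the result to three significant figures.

R_O ≈ 290 kg O₂/d

Correct the yield for decay: Y_obs = Y/(1 + k_d θ_c) = 0.485 / (1 + 0.103 × 11.6) = 0.485 / 2.195 = 0.2210.
Q·(S₀ − S) = 265 × (1610 − 16.7) × 10⁻³ = 422.2 kg/d removed.
Biomass synthesised: P_X = Y_obs × 422.2 = 93.30 kg VSS/d.
R_O = Q·(S₀ − S) − 1.42·P_X = 422.2 − 1.42 × 93.30 = 289.7 kg O₂/d.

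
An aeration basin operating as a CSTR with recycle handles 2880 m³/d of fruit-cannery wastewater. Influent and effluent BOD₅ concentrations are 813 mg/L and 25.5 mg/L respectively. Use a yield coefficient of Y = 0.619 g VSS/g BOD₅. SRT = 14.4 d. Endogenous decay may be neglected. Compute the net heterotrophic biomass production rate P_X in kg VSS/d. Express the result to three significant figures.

P_X ≈ 1400 kg VSS/d

With endogenous decay neglected, the observed yield equals the true yield: Y_obs = Y = 0.619 g VSS/g BOD₅.
ΔS = 813 − 25.5 = 787.5 mg/L, so the substrate removal rate is 2880 × 787.5/1000 = 2268 kg BOD₅/d.
Biomass produced: P_X = Y_obs·Q·ΔS = 0.6190 × 2268 ≈ 1404 kg VSS/d.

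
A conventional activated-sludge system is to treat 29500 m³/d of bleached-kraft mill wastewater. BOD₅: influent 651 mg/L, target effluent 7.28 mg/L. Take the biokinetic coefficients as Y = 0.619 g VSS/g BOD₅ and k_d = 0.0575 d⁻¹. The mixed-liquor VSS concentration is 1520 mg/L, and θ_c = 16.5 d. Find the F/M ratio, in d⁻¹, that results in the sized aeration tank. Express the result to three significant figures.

F/M ≈ 0.193 d⁻¹

Rearranging the biomass balance for a CMAS with decay, V = Y·Q·ΔS·θ_c / [X·(1+k_d θ_c)] = 0.619 × 29500 × (651 − 7.28) × 16.5 / [1520 × (1 + 0.0575 × 16.5)] = 1.94×10^8 / 2962 = 65478 m³.
F/M = Q·S₀ / (V·X) = 29500 × 651 / (65478 × 1520) = 0.1930 g BOD₅·(g VSS·d)⁻¹.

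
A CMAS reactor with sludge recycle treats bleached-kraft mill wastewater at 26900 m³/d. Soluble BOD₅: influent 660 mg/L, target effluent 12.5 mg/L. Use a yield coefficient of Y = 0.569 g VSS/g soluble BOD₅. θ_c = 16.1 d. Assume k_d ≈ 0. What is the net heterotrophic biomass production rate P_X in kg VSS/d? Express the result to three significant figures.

P_X ≈ 9910 kg VSS/d

With endogenous decay neglected, the observed yield equals the true yield: Y_obs = Y = 0.569 g VSS/g soluble BOD₅.
Mass of soluble BOD₅ removed per day: Q(S₀ − S) = 26900 × 647.5 g/m³ = 17418 kg/d.
So the net sludge growth is P_X = 0.5690 × 17418 = 9911 kg VSS/d.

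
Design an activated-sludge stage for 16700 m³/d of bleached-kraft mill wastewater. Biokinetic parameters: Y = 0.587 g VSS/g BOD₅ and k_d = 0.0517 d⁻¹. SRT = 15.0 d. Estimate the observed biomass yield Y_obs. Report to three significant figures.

Y_obs ≈ 0.331 g VSS/g BOD₅

Y_obs = Y / (1 + k_d θ_c) = 0.587 / (1 + 0.0517 × 15.0) = 0.587 / 1.776 = 0.3306.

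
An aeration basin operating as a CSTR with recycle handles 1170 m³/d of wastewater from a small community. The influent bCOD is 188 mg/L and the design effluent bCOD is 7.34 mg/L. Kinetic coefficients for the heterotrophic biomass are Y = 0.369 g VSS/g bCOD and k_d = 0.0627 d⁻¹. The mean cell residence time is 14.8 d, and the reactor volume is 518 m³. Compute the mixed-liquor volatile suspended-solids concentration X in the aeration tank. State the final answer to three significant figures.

From V·X·(1 + k_d·θ_c) = Y·Q·(S₀ − S)·θ_c: X = 0.369 × 1170 × (188 − 7.34) × 14.8 / [518 × (1 + 0.0627 × 14.8)] = 1156 mg/L.

X ≈ 1160 mg/L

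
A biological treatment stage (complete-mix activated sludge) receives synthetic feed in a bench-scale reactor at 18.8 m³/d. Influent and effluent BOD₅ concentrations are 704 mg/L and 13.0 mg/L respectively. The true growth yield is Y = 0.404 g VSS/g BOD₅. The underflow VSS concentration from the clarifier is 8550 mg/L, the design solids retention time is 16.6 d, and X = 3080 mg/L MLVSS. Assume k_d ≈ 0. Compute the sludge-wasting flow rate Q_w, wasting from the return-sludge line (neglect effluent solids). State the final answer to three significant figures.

Q_w ≈ 0.614 m³/d

With k_d = 0 the design equation reduces to V = Y Q (S₀−S) θ_c / X = 0.404 × 18.8 × (704 − 13.0) × 16.6 / 3080 = 28.29 m³.
θ_c = V·X/(Q_w·X_r) when wasting from the recycle, so Q_w = V·X/(θ_c·X_r) = 28.29 × 3080 / (16.6 × 8550) = 0.6138 m³/d.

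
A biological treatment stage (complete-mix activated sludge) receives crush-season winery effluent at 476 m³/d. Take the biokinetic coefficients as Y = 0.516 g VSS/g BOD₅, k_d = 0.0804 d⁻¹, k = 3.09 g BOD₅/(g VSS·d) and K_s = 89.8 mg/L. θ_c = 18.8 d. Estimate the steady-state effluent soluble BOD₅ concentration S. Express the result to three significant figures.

Effluent substrate depends only on kinetics and SRT: S = K_s(1 + k_d θ_c) / [θ_c(Yk − k_d) − 1] = 89.8 × (1 + 0.0804 × 18.8) / [18.8 × (0.516 × 3.09 − 0.0804) − 1] = 225.5 / 27.46 = 8.212 mg/L.

S ≈ 8.21 mg/L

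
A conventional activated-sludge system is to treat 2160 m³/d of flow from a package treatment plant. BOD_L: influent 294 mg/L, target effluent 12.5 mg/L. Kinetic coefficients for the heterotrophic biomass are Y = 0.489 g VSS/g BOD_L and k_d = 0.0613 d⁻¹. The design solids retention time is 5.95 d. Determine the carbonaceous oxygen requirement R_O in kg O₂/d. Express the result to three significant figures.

Observed yield with endogenous decay: Y_obs = Y / (1 + k_d·θ_c) = 0.489 / (1 + 0.0613 × 5.95) = 0.489 / 1.365 = 0.3583 g VSS/g BOD_L.
Substrate removed = Q·(S₀ − S) = 2160 m³/d × (294 − 12.5) g/m³ = 6.08×10^5 g/d = 608.0 kg/d.
Net sludge production P_X = 0.3583 × 608.0 = 217.9 kg VSS/d.
R_O = Q·ΔS − 1.42 P_X = 608.0 − 309.4 = 298.7 kg O₂/d.

R_O ≈ 299 kg O₂/d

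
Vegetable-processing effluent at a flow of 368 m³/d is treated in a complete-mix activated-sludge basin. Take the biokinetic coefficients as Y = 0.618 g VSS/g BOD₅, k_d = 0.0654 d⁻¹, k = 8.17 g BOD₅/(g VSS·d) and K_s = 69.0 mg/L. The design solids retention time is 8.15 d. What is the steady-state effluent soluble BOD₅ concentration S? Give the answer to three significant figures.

For a completely mixed reactor with recycle the Lawrence–McCarty relation gives S = K_s·(1 + k_d·θ_c) / [θ_c·(Y·k − k_d) − 1] = 69.0 × (1 + 0.0654 × 8.15) / [8.15 × (0.618 × 8.17 − 0.0654) − 1] = 105.8 / 39.62 = 2.670 mg/L.

S ≈ 2.67 mg/L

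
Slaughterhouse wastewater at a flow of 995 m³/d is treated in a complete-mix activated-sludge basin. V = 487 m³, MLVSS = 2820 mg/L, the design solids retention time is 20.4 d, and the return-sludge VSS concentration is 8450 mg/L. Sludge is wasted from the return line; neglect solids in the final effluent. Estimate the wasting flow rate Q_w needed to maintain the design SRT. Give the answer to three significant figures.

Q_w ≈ 7.97 m³/d

Wasting from the return line (neglecting effluent solids): Q_w = V·X / (θ_c·X_r) = 487.0 × 2820 / (20.4 × 8450) = 7.967 m³/d.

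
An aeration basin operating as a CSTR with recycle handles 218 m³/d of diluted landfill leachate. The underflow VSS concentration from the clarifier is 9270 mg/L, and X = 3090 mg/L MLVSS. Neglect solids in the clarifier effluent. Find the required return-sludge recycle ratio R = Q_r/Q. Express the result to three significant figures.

Solids balance on the clarifier gives (1+R)X = R·X_r, so R = X/(X_r − X) = 3090 / (9270 − 3090) = 0.5000.

R ≈ 0.500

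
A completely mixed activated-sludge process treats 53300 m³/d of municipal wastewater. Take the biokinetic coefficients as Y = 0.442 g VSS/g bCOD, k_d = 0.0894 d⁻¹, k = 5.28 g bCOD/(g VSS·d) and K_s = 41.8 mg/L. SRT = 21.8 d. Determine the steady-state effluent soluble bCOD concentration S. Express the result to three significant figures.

S ≈ 2.57 mg/L

From the Monod/SRT balance for a CMAS, S = K_s·(1+k_d θ_c)/[θ_c·(Y k − k_d) − 1] = 41.8 × (1 + 0.0894 × 21.8) / [21.8 × (0.442 × 5.28 − 0.0894) − 1] = 123.3 / 47.93 = 2.572 mg/L.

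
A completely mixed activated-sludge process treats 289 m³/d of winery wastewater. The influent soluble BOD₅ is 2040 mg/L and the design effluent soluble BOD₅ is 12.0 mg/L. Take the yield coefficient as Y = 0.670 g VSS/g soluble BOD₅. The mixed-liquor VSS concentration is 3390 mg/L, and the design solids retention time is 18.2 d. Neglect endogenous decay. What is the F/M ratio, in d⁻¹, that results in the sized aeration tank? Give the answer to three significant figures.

V·X = Y·Q·ΔS·θ_c gives V = 0.670 × 289 × (2040 − 12.0) × 18.2 / 3390 = 2108 m³.
F/M = applied load / biomass = Q·S₀/(V·X) = 289 × 2040 / (2108 × 3390) = 0.08249 d⁻¹.

F/M ≈ 0.0825 d⁻¹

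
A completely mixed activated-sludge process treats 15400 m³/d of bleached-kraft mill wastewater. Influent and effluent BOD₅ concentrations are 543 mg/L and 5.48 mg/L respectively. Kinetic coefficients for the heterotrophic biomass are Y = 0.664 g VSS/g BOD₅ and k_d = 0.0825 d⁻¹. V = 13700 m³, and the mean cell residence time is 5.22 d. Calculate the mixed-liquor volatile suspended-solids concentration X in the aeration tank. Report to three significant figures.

Solving the biomass balance for X: X = Y Q (S₀−S) θ_c / [V (1+k_d θ_c)] = 0.664 × 15400 × (543 − 5.48) × 5.22 / [13700 × (1 + 0.0825 × 5.22)] = 1464 mg/L.

X ≈ 1460 mg/L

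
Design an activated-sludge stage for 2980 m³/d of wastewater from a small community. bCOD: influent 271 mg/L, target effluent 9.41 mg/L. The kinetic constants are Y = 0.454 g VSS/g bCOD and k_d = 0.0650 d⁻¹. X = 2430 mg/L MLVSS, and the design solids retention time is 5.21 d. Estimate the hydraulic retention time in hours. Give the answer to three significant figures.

From the SRT design equation V = Y Q (S₀−S) θ_c / [X (1 + k_d θ_c)] = 0.454 × 2980 × (271 − 9.41) × 5.21 / [2430 × (1 + 0.0650 × 5.21)] = 1.84×10^6 / 3253 = 566.8 m³.
HRT = V/Q = 566.8 m³ / 2980 m³·d⁻¹ = 0.1902 d × 24 = 4.565 h.

τ ≈ 4.57 h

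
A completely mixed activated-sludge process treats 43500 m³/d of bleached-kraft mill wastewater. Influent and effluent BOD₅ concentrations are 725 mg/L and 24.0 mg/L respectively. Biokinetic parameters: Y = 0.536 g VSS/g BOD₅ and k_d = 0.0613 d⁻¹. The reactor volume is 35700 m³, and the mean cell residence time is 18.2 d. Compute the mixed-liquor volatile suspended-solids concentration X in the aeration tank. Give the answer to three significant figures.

From V·X·(1 + k_d·θ_c) = Y·Q·(S₀ − S)·θ_c: X = 0.536 × 43500 × (725 − 24.0) × 18.2 / [35700 × (1 + 0.0613 × 18.2)] = 3938 mg/L.

X ≈ 3940 mg/L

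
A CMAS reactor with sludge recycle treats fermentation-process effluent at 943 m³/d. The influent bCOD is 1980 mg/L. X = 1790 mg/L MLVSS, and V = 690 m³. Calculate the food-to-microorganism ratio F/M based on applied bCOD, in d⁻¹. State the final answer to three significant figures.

Food-to-microorganism ratio F/M = Q S₀ / (V X) = 943 × 1980 / (690.0 × 1790) = 1.512 d⁻¹.

F/M ≈ 1.51 d⁻¹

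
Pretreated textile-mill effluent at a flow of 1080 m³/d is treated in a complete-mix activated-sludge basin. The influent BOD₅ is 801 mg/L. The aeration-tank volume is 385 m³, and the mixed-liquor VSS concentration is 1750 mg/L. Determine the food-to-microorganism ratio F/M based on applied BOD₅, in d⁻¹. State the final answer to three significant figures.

F/M = Q·S₀ / (V·X) = 1080 × 801 / (385.0 × 1750) = 1.284 g BOD₅·(g VSS·d)⁻¹.

F/M ≈ 1.28 d⁻¹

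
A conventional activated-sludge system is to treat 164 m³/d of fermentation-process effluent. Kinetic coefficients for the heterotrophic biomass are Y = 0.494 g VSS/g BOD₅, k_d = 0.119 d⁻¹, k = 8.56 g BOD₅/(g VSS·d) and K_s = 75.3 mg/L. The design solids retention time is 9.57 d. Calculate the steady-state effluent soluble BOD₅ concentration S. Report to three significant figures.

From the Monod/SRT balance for a CMAS, S = K_s·(1+k_d θ_c)/[θ_c·(Y k − k_d) − 1] = 75.3 × (1 + 0.119 × 9.57) / [9.57 × (0.494 × 8.56 − 0.119) − 1] = 161.1 / 38.33 = 4.202 mg/L.

S ≈ 4.20 mg/L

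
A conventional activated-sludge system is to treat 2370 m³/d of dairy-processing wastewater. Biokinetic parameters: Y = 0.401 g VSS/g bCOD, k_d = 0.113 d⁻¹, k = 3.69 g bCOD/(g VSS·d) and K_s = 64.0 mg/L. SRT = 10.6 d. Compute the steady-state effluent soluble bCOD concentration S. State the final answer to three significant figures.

For a completely mixed reactor with recycle the Lawrence–McCarty relation gives S = K_s·(1 + k_d·θ_c) / [θ_c·(Y·k − k_d) − 1] = 64.0 × (1 + 0.113 × 10.6) / [10.6 × (0.401 × 3.69 − 0.113) − 1] = 140.7 / 13.49 = 10.43 mg/L.

S ≈ 10.4 mg/L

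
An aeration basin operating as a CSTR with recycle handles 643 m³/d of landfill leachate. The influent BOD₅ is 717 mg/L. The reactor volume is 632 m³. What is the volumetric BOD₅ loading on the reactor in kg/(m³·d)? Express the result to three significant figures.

L_v ≈ 0.729 kg BOD₅/(m³·d)

Volumetric loading L_v = Q·S₀ / V = 643 × 717 g/m³ / 632.0 m³ = 729.5 g/(m³·d) = 0.7295 kg BOD₅/(m³·d).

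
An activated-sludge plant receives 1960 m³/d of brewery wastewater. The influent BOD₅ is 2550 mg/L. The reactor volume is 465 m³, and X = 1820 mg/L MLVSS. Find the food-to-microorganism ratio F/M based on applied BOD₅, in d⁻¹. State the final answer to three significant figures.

Food-to-microorganism ratio F/M = Q S₀ / (V X) = 1960 × 2550 / (465.0 × 1820) = 5.906 d⁻¹.

F/M ≈ 5.91 d⁻¹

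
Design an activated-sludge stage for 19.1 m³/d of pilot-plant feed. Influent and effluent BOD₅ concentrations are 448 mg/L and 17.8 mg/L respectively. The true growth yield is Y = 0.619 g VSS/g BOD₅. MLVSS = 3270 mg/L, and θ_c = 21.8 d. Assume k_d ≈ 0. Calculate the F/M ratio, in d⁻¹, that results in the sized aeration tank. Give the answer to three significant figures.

V·X = Y·Q·ΔS·θ_c gives V = 0.619 × 19.1 × (448 − 17.8) × 21.8 / 3270 = 33.91 m³.
F/M = applied load / biomass = Q·S₀/(V·X) = 19.1 × 448 / (33.91 × 3270) = 0.07717 d⁻¹.

F/M ≈ 0.0772 d⁻¹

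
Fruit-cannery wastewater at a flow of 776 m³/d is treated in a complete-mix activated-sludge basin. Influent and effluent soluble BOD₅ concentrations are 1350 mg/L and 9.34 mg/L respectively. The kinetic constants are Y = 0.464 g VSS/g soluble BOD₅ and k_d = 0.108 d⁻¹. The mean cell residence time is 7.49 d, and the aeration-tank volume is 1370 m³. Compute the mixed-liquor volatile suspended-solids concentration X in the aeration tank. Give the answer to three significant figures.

X ≈ 1460 mg/L

Solving the biomass balance for X: X = Y Q (S₀−S) θ_c / [V (1+k_d θ_c)] = 0.464 × 776 × (1350 − 9.34) × 7.49 / [1370 × (1 + 0.108 × 7.49)] = 1459 mg/L.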